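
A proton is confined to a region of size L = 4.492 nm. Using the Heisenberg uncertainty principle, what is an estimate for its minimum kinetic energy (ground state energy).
257.084 neV

Using the uncertainty principle to estimate ground state energy:

1. The position uncertainty is approximately the confinement size:
   Δx ≈ L = 4.492e-09 m

2. From ΔxΔp ≥ ℏ/2, the minimum momentum uncertainty is:
   Δp ≈ ℏ/(2L) = 1.174e-26 kg·m/s

3. The kinetic energy is approximately:
   KE ≈ (Δp)²/(2m) = (1.174e-26)²/(2 × 1.673e-27 kg)
   KE ≈ 4.119e-26 J = 257.084 neV

This is an order-of-magnitude estimate of the ground state energy.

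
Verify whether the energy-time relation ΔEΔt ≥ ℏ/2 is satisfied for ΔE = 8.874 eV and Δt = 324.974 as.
Yes, it satisfies the uncertainty relation.

Calculate the product ΔEΔt:
ΔE = 8.874 eV = 1.422e-18 J
ΔEΔt = (1.422e-18 J) × (3.250e-16 s)
ΔEΔt = 4.620e-34 J·s

Compare to the minimum allowed value ℏ/2:
ℏ/2 = 5.273e-35 J·s

Since ΔEΔt = 4.620e-34 J·s ≥ 5.273e-35 J·s = ℏ/2,
this satisfies the uncertainty relation.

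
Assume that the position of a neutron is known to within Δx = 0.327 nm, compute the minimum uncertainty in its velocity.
96.273 m/s

Using the Heisenberg uncertainty principle and Δp = mΔv:
ΔxΔp ≥ ℏ/2
Δx(mΔv) ≥ ℏ/2

The minimum uncertainty in velocity is:
Δv_min = ℏ/(2mΔx)
Δv_min = (1.055e-34 J·s) / (2 × 1.675e-27 kg × 3.270e-10 m)
Δv_min = 9.627e+01 m/s = 96.273 m/s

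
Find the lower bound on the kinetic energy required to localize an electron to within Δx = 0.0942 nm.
1.073 eV

Localizing a particle requires giving it sufficient momentum uncertainty:

1. From uncertainty principle: Δp ≥ ℏ/(2Δx)
   Δp_min = (1.055e-34 J·s) / (2 × 9.420e-11 m)
   Δp_min = 5.598e-25 kg·m/s

2. This momentum uncertainty corresponds to kinetic energy:
   KE ≈ (Δp)²/(2m) = (5.598e-25)²/(2 × 9.109e-31 kg)
   KE = 1.720e-19 J = 1.073 eV

Tighter localization requires more energy.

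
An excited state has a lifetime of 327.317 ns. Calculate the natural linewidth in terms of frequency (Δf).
243.120 kHz

Using the energy-time uncertainty principle and E = hf:
ΔEΔt ≥ ℏ/2
hΔf·Δt ≥ ℏ/2

The minimum frequency uncertainty is:
Δf = ℏ/(2hτ) = 1/(4πτ)
Δf = 1/(4π × 3.273e-07 s)
Δf = 2.431e+05 Hz = 243.120 kHz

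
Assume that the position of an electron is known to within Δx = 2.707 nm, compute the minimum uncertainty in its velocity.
21.383 km/s

Using the Heisenberg uncertainty principle and Δp = mΔv:
ΔxΔp ≥ ℏ/2
Δx(mΔv) ≥ ℏ/2

The minimum uncertainty in velocity is:
Δv_min = ℏ/(2mΔx)
Δv_min = (1.055e-34 J·s) / (2 × 9.109e-31 kg × 2.707e-09 m)
Δv_min = 2.138e+04 m/s = 21.383 km/s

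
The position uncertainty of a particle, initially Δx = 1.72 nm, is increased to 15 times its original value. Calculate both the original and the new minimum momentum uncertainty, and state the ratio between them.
Original Δp_min = 3.066 × 10^-26 kg·m/s; new Δp'_min = 2.044 × 10^-27 kg·m/s; ratio Δp'_min/Δp_min = 1/15.

From the uncertainty principle ΔxΔp ≥ ℏ/2, the minimum momentum uncertainty is Δp_min = ℏ/(2Δx).

Original (Δx = 1.72 nm = 1.720e-09 m):
Δp_min = (1.055e-34 J·s)/(2 × 1.720e-09 m) = 3.066e-26 kg·m/s

When Δx → 15Δx:
Δp'_min = ℏ/(2 × 15Δx) = (1/15) × ℏ/(2Δx) = (1/15) × Δp_min
Δp'_min = 1/15 × 3.066e-26 kg·m/s = 2.044e-27 kg·m/s

Since Δp_min ∝ 1/Δx, when Δx is increased to 15 times its original value, Δp_min decreases to 1/15 of its original value.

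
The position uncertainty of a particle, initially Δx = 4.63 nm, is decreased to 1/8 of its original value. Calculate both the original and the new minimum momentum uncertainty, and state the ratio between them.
Original Δp_min = 1.139 × 10^-26 kg·m/s; new Δp'_min = 9.111 × 10^-26 kg·m/s; ratio Δp'_min/Δp_min = 8.

From the uncertainty principle ΔxΔp ≥ ℏ/2, the minimum momentum uncertainty is Δp_min = ℏ/(2Δx).

Original (Δx = 4.63 nm = 4.630e-09 m):
Δp_min = (1.055e-34 J·s)/(2 × 4.630e-09 m) = 1.139e-26 kg·m/s

When Δx → (1/8)Δx:
Δp'_min = ℏ/(2 × (1/8)Δx) = 8 × ℏ/(2Δx) = 8 × Δp_min
Δp'_min = 8 × 1.139e-26 kg·m/s = 9.111e-26 kg·m/s

Since Δp_min ∝ 1/Δx, when Δx is decreased to 1/8 of its original value, Δp_min increases to 8 times its original value.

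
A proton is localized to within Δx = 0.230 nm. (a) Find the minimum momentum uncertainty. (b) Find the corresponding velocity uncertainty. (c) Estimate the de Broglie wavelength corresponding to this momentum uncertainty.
(a) Δp_min = 2.293 × 10^-25 kg·m/s
(b) Δv_min = 137.063 m/s
(c) λ_dB = 2.890 nm

Step-by-step:

(a) From the uncertainty principle:
Δp_min = ℏ/(2Δx) = (1.055e-34 J·s)/(2 × 2.300e-10 m) = 2.293e-25 kg·m/s

(b) The velocity uncertainty:
Δv = Δp/m = (2.293e-25 kg·m/s)/(1.673e-27 kg) = 1.371e+02 m/s = 137.063 m/s

(c) The de Broglie wavelength for this momentum:
λ = h/p = (6.626e-34 J·s)/(2.293e-25 kg·m/s) = 2.890e-09 m = 2.890 nm

Note: The de Broglie wavelength is comparable to the localization size, as expected from wave-particle duality.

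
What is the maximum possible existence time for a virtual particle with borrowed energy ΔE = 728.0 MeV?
4.521 × 10^-25 s

Using the energy-time uncertainty principle:
ΔEΔt ≥ ℏ/2

For a virtual particle borrowing energy ΔE, the maximum lifetime is:
Δt_max = ℏ/(2ΔE)

Converting energy:
ΔE = 728.0 MeV = 1.166e-10 J

Δt_max = (1.055e-34 J·s) / (2 × 1.166e-10 J)
Δt_max = 4.521e-25 s = 4.521 × 10^-25 s

Virtual particles with higher borrowed energy exist for shorter times.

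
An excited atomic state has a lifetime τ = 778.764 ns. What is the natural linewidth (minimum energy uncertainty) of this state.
422.600 peV

Using the energy-time uncertainty principle:
ΔEΔt ≥ ℏ/2

The lifetime τ represents the time uncertainty Δt.
The natural linewidth (minimum energy uncertainty) is:

ΔE = ℏ/(2τ)
ΔE = (1.055e-34 J·s) / (2 × 7.788e-07 s)
ΔE = 6.771e-29 J = 422.600 peV

This natural linewidth limits the precision of spectroscopic measurements.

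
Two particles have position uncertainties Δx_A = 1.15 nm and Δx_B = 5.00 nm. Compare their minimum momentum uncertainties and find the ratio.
Particle A has the larger minimum momentum uncertainty, by a factor of 4.35.

For each particle, the minimum momentum uncertainty is Δp_min = ℏ/(2Δx):

Particle A: Δp_A = ℏ/(2×1.150e-09 m) = 4.585e-26 kg·m/s
Particle B: Δp_B = ℏ/(2×5.000e-09 m) = 1.055e-26 kg·m/s

Ratio: Δp_A/Δp_B = 4.35

Since Δp_min ∝ 1/Δx, the particle with smaller position uncertainty (A) has larger momentum uncertainty.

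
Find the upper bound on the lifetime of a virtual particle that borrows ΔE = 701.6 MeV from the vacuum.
4.691 × 10^-25 s

Using the energy-time uncertainty principle:
ΔEΔt ≥ ℏ/2

For a virtual particle borrowing energy ΔE, the maximum lifetime is:
Δt_max = ℏ/(2ΔE)

Converting energy:
ΔE = 701.6 MeV = 1.124e-10 J

Δt_max = (1.055e-34 J·s) / (2 × 1.124e-10 J)
Δt_max = 4.691e-25 s = 4.691 × 10^-25 s

Virtual particles with higher borrowed energy exist for shorter times.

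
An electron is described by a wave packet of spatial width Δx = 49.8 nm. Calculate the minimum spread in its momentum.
1.059 × 10^-27 kg·m/s

For a wave packet, the spatial width Δx and momentum spread Δp are related by the uncertainty principle:
ΔxΔp ≥ ℏ/2

The minimum momentum spread is:
Δp_min = ℏ/(2Δx)
Δp_min = (1.055e-34 J·s) / (2 × 4.980e-08 m)
Δp_min = 1.059e-27 kg·m/s

A wave packet cannot have both a well-defined position and well-defined momentum.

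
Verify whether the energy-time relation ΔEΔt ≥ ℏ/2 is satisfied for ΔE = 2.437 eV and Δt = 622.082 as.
Yes, it satisfies the uncertainty relation.

Calculate the product ΔEΔt:
ΔE = 2.437 eV = 3.905e-19 J
ΔEΔt = (3.905e-19 J) × (6.221e-16 s)
ΔEΔt = 2.429e-34 J·s

Compare to the minimum allowed value ℏ/2:
ℏ/2 = 5.273e-35 J·s

Since ΔEΔt = 2.429e-34 J·s ≥ 5.273e-35 J·s = ℏ/2,
this satisfies the uncertainty relation.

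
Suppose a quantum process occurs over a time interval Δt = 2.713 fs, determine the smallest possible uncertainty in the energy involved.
121.307 meV

Using the energy-time uncertainty principle:
ΔEΔt ≥ ℏ/2

The minimum uncertainty in energy is:
ΔE_min = ℏ/(2Δt)
ΔE_min = (1.055e-34 J·s) / (2 × 2.713e-15 s)
ΔE_min = 1.944e-20 J = 121.307 meV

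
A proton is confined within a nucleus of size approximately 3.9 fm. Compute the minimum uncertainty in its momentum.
1.352 × 10^-20 kg·m/s

Using the Heisenberg uncertainty principle:
ΔxΔp ≥ ℏ/2

With Δx ≈ L = 3.900e-15 m (the confinement size):
Δp_min = ℏ/(2Δx)
Δp_min = (1.055e-34 J·s) / (2 × 3.900e-15 m)
Δp_min = 1.352e-20 kg·m/s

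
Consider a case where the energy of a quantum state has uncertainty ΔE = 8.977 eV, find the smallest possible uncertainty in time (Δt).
36.661 as

Using the energy-time uncertainty principle:
ΔEΔt ≥ ℏ/2

The minimum uncertainty in time is:
Δt_min = ℏ/(2ΔE)
Δt_min = (1.055e-34 J·s) / (2 × 1.438e-18 J)
Δt_min = 3.666e-17 s = 36.661 as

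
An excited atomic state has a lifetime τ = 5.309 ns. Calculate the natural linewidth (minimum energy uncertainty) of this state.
61.990 neV

Using the energy-time uncertainty principle:
ΔEΔt ≥ ℏ/2

The lifetime τ represents the time uncertainty Δt.
The natural linewidth (minimum energy uncertainty) is:

ΔE = ℏ/(2τ)
ΔE = (1.055e-34 J·s) / (2 × 5.309e-09 s)
ΔE = 9.932e-27 J = 61.990 neV

This natural linewidth limits the precision of spectroscopic measurements.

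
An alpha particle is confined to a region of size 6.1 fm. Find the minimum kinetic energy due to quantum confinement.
35.093 keV

Using the uncertainty principle:

1. Position uncertainty: Δx ≈ 6.100e-15 m
2. Minimum momentum uncertainty: Δp = ℏ/(2Δx) = 8.644e-21 kg·m/s
3. Minimum kinetic energy:
   KE = (Δp)²/(2m) = (8.644e-21)²/(2 × 6.645e-27 kg)
   KE = 5.623e-15 J = 35.093 keV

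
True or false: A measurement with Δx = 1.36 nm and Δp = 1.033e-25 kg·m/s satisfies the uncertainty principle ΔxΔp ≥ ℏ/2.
Yes, it satisfies the uncertainty principle.

Calculate the product ΔxΔp:
ΔxΔp = (1.360e-09 m) × (1.033e-25 kg·m/s)
ΔxΔp = 1.405e-34 J·s

Compare to the minimum allowed value ℏ/2:
ℏ/2 = 5.273e-35 J·s

Since ΔxΔp = 1.405e-34 J·s ≥ 5.273e-35 J·s = ℏ/2,
the measurement satisfies the uncertainty principle.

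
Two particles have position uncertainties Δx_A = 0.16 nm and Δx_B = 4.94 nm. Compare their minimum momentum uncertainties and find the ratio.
Particle A has the larger minimum momentum uncertainty, by a factor of 30.88.

For each particle, the minimum momentum uncertainty is Δp_min = ℏ/(2Δx):

Particle A: Δp_A = ℏ/(2×1.600e-10 m) = 3.296e-25 kg·m/s
Particle B: Δp_B = ℏ/(2×4.940e-09 m) = 1.067e-26 kg·m/s

Ratio: Δp_A/Δp_B = 30.88

Since Δp_min ∝ 1/Δx, the particle with smaller position uncertainty (A) has larger momentum uncertainty.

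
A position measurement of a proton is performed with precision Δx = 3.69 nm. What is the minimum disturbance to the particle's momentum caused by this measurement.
1.429 × 10^-26 kg·m/s

The uncertainty principle implies that measuring position disturbs momentum:
ΔxΔp ≥ ℏ/2

When we measure position with precision Δx, we necessarily introduce a momentum uncertainty:
Δp ≥ ℏ/(2Δx)
Δp_min = (1.055e-34 J·s) / (2 × 3.690e-09 m)
Δp_min = 1.429e-26 kg·m/s

The more precisely we measure position, the greater the momentum disturbance.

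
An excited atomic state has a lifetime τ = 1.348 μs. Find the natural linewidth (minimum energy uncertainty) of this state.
244.144 peV

Using the energy-time uncertainty principle:
ΔEΔt ≥ ℏ/2

The lifetime τ represents the time uncertainty Δt.
The natural linewidth (minimum energy uncertainty) is:

ΔE = ℏ/(2τ)
ΔE = (1.055e-34 J·s) / (2 × 1.348e-06 s)
ΔE = 3.912e-29 J = 244.144 peV

This natural linewidth limits the precision of spectroscopic measurements.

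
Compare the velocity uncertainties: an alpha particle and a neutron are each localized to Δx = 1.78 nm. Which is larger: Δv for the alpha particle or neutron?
The neutron has the larger minimum velocity uncertainty, by a ratio of 4.0.

For both particles, Δp_min = ℏ/(2Δx) = 2.962e-26 kg·m/s (same for both).

The velocity uncertainty is Δv = Δp/m:
- alpha particle: Δv = 2.962e-26 / 6.645e-27 = 4.458e+00 m/s = 4.458 m/s
- neutron: Δv = 2.962e-26 / 1.675e-27 = 1.769e+01 m/s = 17.686 m/s

Ratio: 1.769e+01 / 4.458e+00 = 4.0

The lighter particle has larger velocity uncertainty because Δv ∝ 1/m.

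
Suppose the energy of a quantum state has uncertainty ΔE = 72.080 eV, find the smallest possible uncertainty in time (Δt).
4.566 as

Using the energy-time uncertainty principle:
ΔEΔt ≥ ℏ/2

The minimum uncertainty in time is:
Δt_min = ℏ/(2ΔE)
Δt_min = (1.055e-34 J·s) / (2 × 1.155e-17 J)
Δt_min = 4.566e-18 s = 4.566 as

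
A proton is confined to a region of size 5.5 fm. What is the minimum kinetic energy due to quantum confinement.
171.486 keV

Using the uncertainty principle:

1. Position uncertainty: Δx ≈ 5.500e-15 m
2. Minimum momentum uncertainty: Δp = ℏ/(2Δx) = 9.587e-21 kg·m/s
3. Minimum kinetic energy:
   KE = (Δp)²/(2m) = (9.587e-21)²/(2 × 1.673e-27 kg)
   KE = 2.748e-14 J = 171.486 keV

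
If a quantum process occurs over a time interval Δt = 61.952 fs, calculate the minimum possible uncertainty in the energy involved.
5.312 meV

Using the energy-time uncertainty principle:
ΔEΔt ≥ ℏ/2

The minimum uncertainty in energy is:
ΔE_min = ℏ/(2Δt)
ΔE_min = (1.055e-34 J·s) / (2 × 6.195e-14 s)
ΔE_min = 8.511e-22 J = 5.312 meV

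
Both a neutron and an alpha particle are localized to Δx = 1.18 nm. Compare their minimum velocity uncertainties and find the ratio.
The neutron has the larger minimum velocity uncertainty, by a ratio of 4.0.

For both particles, Δp_min = ℏ/(2Δx) = 4.469e-26 kg·m/s (same for both).

The velocity uncertainty is Δv = Δp/m:
- neutron: Δv = 4.469e-26 / 1.675e-27 = 2.668e+01 m/s = 26.679 m/s
- alpha particle: Δv = 4.469e-26 / 6.645e-27 = 6.725e+00 m/s = 6.725 m/s

Ratio: 2.668e+01 / 6.725e+00 = 4.0

The lighter particle has larger velocity uncertainty because Δv ∝ 1/m.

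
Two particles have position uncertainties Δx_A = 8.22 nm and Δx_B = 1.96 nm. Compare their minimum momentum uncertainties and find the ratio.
Particle B has the larger minimum momentum uncertainty, by a factor of 4.19.

For each particle, the minimum momentum uncertainty is Δp_min = ℏ/(2Δx):

Particle A: Δp_A = ℏ/(2×8.220e-09 m) = 6.415e-27 kg·m/s
Particle B: Δp_B = ℏ/(2×1.960e-09 m) = 2.690e-26 kg·m/s

Ratio: Δp_B/Δp_A = 4.19

Since Δp_min ∝ 1/Δx, the particle with smaller position uncertainty (B) has larger momentum uncertainty.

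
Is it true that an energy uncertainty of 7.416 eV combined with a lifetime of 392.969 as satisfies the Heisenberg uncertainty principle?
Yes, it satisfies the uncertainty relation.

Calculate the product ΔEΔt:
ΔE = 7.416 eV = 1.188e-18 J
ΔEΔt = (1.188e-18 J) × (3.930e-16 s)
ΔEΔt = 4.669e-34 J·s

Compare to the minimum allowed value ℏ/2:
ℏ/2 = 5.273e-35 J·s

Since ΔEΔt = 4.669e-34 J·s ≥ 5.273e-35 J·s = ℏ/2,
this satisfies the uncertainty relation.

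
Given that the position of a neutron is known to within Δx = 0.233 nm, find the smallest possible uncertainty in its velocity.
135.112 m/s

Using the Heisenberg uncertainty principle and Δp = mΔv:
ΔxΔp ≥ ℏ/2
Δx(mΔv) ≥ ℏ/2

The minimum uncertainty in velocity is:
Δv_min = ℏ/(2mΔx)
Δv_min = (1.055e-34 J·s) / (2 × 1.675e-27 kg × 2.330e-10 m)
Δv_min = 1.351e+02 m/s = 135.112 m/s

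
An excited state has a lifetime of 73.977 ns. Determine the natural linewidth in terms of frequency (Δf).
1.076 MHz

Using the energy-time uncertainty principle and E = hf:
ΔEΔt ≥ ℏ/2
hΔf·Δt ≥ ℏ/2

The minimum frequency uncertainty is:
Δf = ℏ/(2hτ) = 1/(4πτ)
Δf = 1/(4π × 7.398e-08 s)
Δf = 1.076e+06 Hz = 1.076 MHz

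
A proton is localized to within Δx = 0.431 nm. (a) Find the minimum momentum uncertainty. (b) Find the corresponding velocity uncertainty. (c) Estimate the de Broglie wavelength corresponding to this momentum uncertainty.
(a) Δp_min = 1.223 × 10^-25 kg·m/s
(b) Δv_min = 73.143 m/s
(c) λ_dB = 5.416 nm

Step-by-step:

(a) From the uncertainty principle:
Δp_min = ℏ/(2Δx) = (1.055e-34 J·s)/(2 × 4.310e-10 m) = 1.223e-25 kg·m/s

(b) The velocity uncertainty:
Δv = Δp/m = (1.223e-25 kg·m/s)/(1.673e-27 kg) = 7.314e+01 m/s = 73.143 m/s

(c) The de Broglie wavelength for this momentum:
λ = h/p = (6.626e-34 J·s)/(1.223e-25 kg·m/s) = 5.416e-09 m = 5.416 nm

Note: The de Broglie wavelength is comparable to the localization size, as expected from wave-particle duality.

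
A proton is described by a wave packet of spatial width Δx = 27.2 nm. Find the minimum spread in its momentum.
1.939 × 10^-27 kg·m/s

For a wave packet, the spatial width Δx and momentum spread Δp are related by the uncertainty principle:
ΔxΔp ≥ ℏ/2

The minimum momentum spread is:
Δp_min = ℏ/(2Δx)
Δp_min = (1.055e-34 J·s) / (2 × 2.720e-08 m)
Δp_min = 1.939e-27 kg·m/s

A wave packet cannot have both a well-defined position and well-defined momentum.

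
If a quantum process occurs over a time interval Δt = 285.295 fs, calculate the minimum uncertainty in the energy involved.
1.154 meV

Using the energy-time uncertainty principle:
ΔEΔt ≥ ℏ/2

The minimum uncertainty in energy is:
ΔE_min = ℏ/(2Δt)
ΔE_min = (1.055e-34 J·s) / (2 × 2.853e-13 s)
ΔE_min = 1.848e-22 J = 1.154 meV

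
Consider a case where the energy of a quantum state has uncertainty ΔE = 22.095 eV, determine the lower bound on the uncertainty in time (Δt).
14.895 as

Using the energy-time uncertainty principle:
ΔEΔt ≥ ℏ/2

The minimum uncertainty in time is:
Δt_min = ℏ/(2ΔE)
Δt_min = (1.055e-34 J·s) / (2 × 3.540e-18 J)
Δt_min = 1.490e-17 s = 14.895 as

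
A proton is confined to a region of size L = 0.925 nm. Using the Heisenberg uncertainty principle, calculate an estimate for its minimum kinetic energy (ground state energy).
6.063 μeV

Using the uncertainty principle to estimate ground state energy:

1. The position uncertainty is approximately the confinement size:
   Δx ≈ L = 9.250e-10 m

2. From ΔxΔp ≥ ℏ/2, the minimum momentum uncertainty is:
   Δp ≈ ℏ/(2L) = 5.700e-26 kg·m/s

3. The kinetic energy is approximately:
   KE ≈ (Δp)²/(2m) = (5.700e-26)²/(2 × 1.673e-27 kg)
   KE ≈ 9.714e-25 J = 6.063 μeV

This is an order-of-magnitude estimate of the ground state energy.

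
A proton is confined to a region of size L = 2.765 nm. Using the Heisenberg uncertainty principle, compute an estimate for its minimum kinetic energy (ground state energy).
678.522 neV

Using the uncertainty principle to estimate ground state energy:

1. The position uncertainty is approximately the confinement size:
   Δx ≈ L = 2.765e-09 m

2. From ΔxΔp ≥ ℏ/2, the minimum momentum uncertainty is:
   Δp ≈ ℏ/(2L) = 1.907e-26 kg·m/s

3. The kinetic energy is approximately:
   KE ≈ (Δp)²/(2m) = (1.907e-26)²/(2 × 1.673e-27 kg)
   KE ≈ 1.087e-25 J = 678.522 neV

This is an order-of-magnitude estimate of the ground state energy.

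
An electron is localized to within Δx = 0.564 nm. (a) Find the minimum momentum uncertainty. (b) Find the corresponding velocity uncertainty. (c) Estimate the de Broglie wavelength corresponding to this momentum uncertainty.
(a) Δp_min = 9.349 × 10^-26 kg·m/s
(b) Δv_min = 102.631 km/s
(c) λ_dB = 7.087 nm

Step-by-step:

(a) From the uncertainty principle:
Δp_min = ℏ/(2Δx) = (1.055e-34 J·s)/(2 × 5.640e-10 m) = 9.349e-26 kg·m/s

(b) The velocity uncertainty:
Δv = Δp/m = (9.349e-26 kg·m/s)/(9.109e-31 kg) = 1.026e+05 m/s = 102.631 km/s

(c) The de Broglie wavelength for this momentum:
λ = h/p = (6.626e-34 J·s)/(9.349e-26 kg·m/s) = 7.087e-09 m = 7.087 nm

Note: The de Broglie wavelength is comparable to the localization size, as expected from wave-particle duality.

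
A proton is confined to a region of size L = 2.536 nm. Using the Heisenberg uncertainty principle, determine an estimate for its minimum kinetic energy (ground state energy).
806.595 neV

Using the uncertainty principle to estimate ground state energy:

1. The position uncertainty is approximately the confinement size:
   Δx ≈ L = 2.536e-09 m

2. From ΔxΔp ≥ ℏ/2, the minimum momentum uncertainty is:
   Δp ≈ ℏ/(2L) = 2.079e-26 kg·m/s

3. The kinetic energy is approximately:
   KE ≈ (Δp)²/(2m) = (2.079e-26)²/(2 × 1.673e-27 kg)
   KE ≈ 1.292e-25 J = 806.595 neV

This is an order-of-magnitude estimate of the ground state energy.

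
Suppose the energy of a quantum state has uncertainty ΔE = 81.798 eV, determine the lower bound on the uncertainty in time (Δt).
4.023 as

Using the energy-time uncertainty principle:
ΔEΔt ≥ ℏ/2

The minimum uncertainty in time is:
Δt_min = ℏ/(2ΔE)
Δt_min = (1.055e-34 J·s) / (2 × 1.311e-17 J)
Δt_min = 4.023e-18 s = 4.023 as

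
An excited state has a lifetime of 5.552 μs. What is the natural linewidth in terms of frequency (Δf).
14.333 kHz

Using the energy-time uncertainty principle and E = hf:
ΔEΔt ≥ ℏ/2
hΔf·Δt ≥ ℏ/2

The minimum frequency uncertainty is:
Δf = ℏ/(2hτ) = 1/(4πτ)
Δf = 1/(4π × 5.552e-06 s)
Δf = 1.433e+04 Hz = 14.333 kHz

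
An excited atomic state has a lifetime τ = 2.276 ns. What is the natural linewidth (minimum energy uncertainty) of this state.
144.598 neV

Using the energy-time uncertainty principle:
ΔEΔt ≥ ℏ/2

The lifetime τ represents the time uncertainty Δt.
The natural linewidth (minimum energy uncertainty) is:

ΔE = ℏ/(2τ)
ΔE = (1.055e-34 J·s) / (2 × 2.276e-09 s)
ΔE = 2.317e-26 J = 144.598 neV

This natural linewidth limits the precision of spectroscopic measurements.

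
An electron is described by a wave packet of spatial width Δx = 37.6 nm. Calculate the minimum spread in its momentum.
1.402 × 10^-27 kg·m/s

For a wave packet, the spatial width Δx and momentum spread Δp are related by the uncertainty principle:
ΔxΔp ≥ ℏ/2

The minimum momentum spread is:
Δp_min = ℏ/(2Δx)
Δp_min = (1.055e-34 J·s) / (2 × 3.760e-08 m)
Δp_min = 1.402e-27 kg·m/s

A wave packet cannot have both a well-defined position and well-defined momentum.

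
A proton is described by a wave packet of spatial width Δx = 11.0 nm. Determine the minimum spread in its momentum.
4.794 × 10^-27 kg·m/s

For a wave packet, the spatial width Δx and momentum spread Δp are related by the uncertainty principle:
ΔxΔp ≥ ℏ/2

The minimum momentum spread is:
Δp_min = ℏ/(2Δx)
Δp_min = (1.055e-34 J·s) / (2 × 1.100e-08 m)
Δp_min = 4.794e-27 kg·m/s

A wave packet cannot have both a well-defined position and well-defined momentum.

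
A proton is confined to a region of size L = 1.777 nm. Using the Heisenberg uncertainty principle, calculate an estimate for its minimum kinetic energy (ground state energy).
1.643 μeV

Using the uncertainty principle to estimate ground state energy:

1. The position uncertainty is approximately the confinement size:
   Δx ≈ L = 1.777e-09 m

2. From ΔxΔp ≥ ℏ/2, the minimum momentum uncertainty is:
   Δp ≈ ℏ/(2L) = 2.967e-26 kg·m/s

3. The kinetic energy is approximately:
   KE ≈ (Δp)²/(2m) = (2.967e-26)²/(2 × 1.673e-27 kg)
   KE ≈ 2.632e-25 J = 1.643 μeV

This is an order-of-magnitude estimate of the ground state energy.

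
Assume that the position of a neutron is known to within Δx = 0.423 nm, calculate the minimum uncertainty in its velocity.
74.423 m/s

Using the Heisenberg uncertainty principle and Δp = mΔv:
ΔxΔp ≥ ℏ/2
Δx(mΔv) ≥ ℏ/2

The minimum uncertainty in velocity is:
Δv_min = ℏ/(2mΔx)
Δv_min = (1.055e-34 J·s) / (2 × 1.675e-27 kg × 4.230e-10 m)
Δv_min = 7.442e+01 m/s = 74.423 m/s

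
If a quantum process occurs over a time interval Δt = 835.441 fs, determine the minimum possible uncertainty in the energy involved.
393.931 μeV

Using the energy-time uncertainty principle:
ΔEΔt ≥ ℏ/2

The minimum uncertainty in energy is:
ΔE_min = ℏ/(2Δt)
ΔE_min = (1.055e-34 J·s) / (2 × 8.354e-13 s)
ΔE_min = 6.311e-23 J = 393.931 μeV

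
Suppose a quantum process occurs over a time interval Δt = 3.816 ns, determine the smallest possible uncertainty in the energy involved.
86.244 neV

Using the energy-time uncertainty principle:
ΔEΔt ≥ ℏ/2

The minimum uncertainty in energy is:
ΔE_min = ℏ/(2Δt)
ΔE_min = (1.055e-34 J·s) / (2 × 3.816e-09 s)
ΔE_min = 1.382e-26 J = 86.244 neV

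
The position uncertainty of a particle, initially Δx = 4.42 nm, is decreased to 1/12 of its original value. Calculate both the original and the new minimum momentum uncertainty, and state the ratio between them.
Original Δp_min = 1.193 × 10^-26 kg·m/s; new Δp'_min = 1.432 × 10^-25 kg·m/s; ratio Δp'_min/Δp_min = 12.

From the uncertainty principle ΔxΔp ≥ ℏ/2, the minimum momentum uncertainty is Δp_min = ℏ/(2Δx).

Original (Δx = 4.42 nm = 4.420e-09 m):
Δp_min = (1.055e-34 J·s)/(2 × 4.420e-09 m) = 1.193e-26 kg·m/s

When Δx → (1/12)Δx:
Δp'_min = ℏ/(2 × (1/12)Δx) = 12 × ℏ/(2Δx) = 12 × Δp_min
Δp'_min = 12 × 1.193e-26 kg·m/s = 1.432e-25 kg·m/s

Since Δp_min ∝ 1/Δx, when Δx is decreased to 1/12 of its original value, Δp_min increases to 12 times its original value.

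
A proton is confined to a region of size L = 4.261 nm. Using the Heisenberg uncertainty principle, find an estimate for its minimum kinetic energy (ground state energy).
285.714 neV

Using the uncertainty principle to estimate ground state energy:

1. The position uncertainty is approximately the confinement size:
   Δx ≈ L = 4.261e-09 m

2. From ΔxΔp ≥ ℏ/2, the minimum momentum uncertainty is:
   Δp ≈ ℏ/(2L) = 1.237e-26 kg·m/s

3. The kinetic energy is approximately:
   KE ≈ (Δp)²/(2m) = (1.237e-26)²/(2 × 1.673e-27 kg)
   KE ≈ 4.578e-26 J = 285.714 neV

This is an order-of-magnitude estimate of the ground state energy.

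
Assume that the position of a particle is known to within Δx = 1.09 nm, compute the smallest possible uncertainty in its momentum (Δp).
4.837 × 10^-26 kg·m/s

Using the Heisenberg uncertainty principle:
ΔxΔp ≥ ℏ/2

The minimum uncertainty in momentum is:
Δp_min = ℏ/(2Δx)
Δp_min = (1.055e-34 J·s) / (2 × 1.090e-09 m)
Δp_min = 4.837e-26 kg·m/s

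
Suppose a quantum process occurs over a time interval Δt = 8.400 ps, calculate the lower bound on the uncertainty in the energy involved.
39.179 μeV

Using the energy-time uncertainty principle:
ΔEΔt ≥ ℏ/2

The minimum uncertainty in energy is:
ΔE_min = ℏ/(2Δt)
ΔE_min = (1.055e-34 J·s) / (2 × 8.400e-12 s)
ΔE_min = 6.277e-24 J = 39.179 μeV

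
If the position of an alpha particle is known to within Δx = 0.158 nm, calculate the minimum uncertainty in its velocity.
50.225 m/s

Using the Heisenberg uncertainty principle and Δp = mΔv:
ΔxΔp ≥ ℏ/2
Δx(mΔv) ≥ ℏ/2

The minimum uncertainty in velocity is:
Δv_min = ℏ/(2mΔx)
Δv_min = (1.055e-34 J·s) / (2 × 6.645e-27 kg × 1.580e-10 m)
Δv_min = 5.022e+01 m/s = 50.225 m/s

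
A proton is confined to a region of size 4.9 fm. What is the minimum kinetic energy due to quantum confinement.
216.054 keV

Using the uncertainty principle:

1. Position uncertainty: Δx ≈ 4.900e-15 m
2. Minimum momentum uncertainty: Δp = ℏ/(2Δx) = 1.076e-20 kg·m/s
3. Minimum kinetic energy:
   KE = (Δp)²/(2m) = (1.076e-20)²/(2 × 1.673e-27 kg)
   KE = 3.462e-14 J = 216.054 keV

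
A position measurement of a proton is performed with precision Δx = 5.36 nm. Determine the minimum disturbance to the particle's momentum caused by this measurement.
9.837 × 10^-27 kg·m/s

The uncertainty principle implies that measuring position disturbs momentum:
ΔxΔp ≥ ℏ/2

When we measure position with precision Δx, we necessarily introduce a momentum uncertainty:
Δp ≥ ℏ/(2Δx)
Δp_min = (1.055e-34 J·s) / (2 × 5.360e-09 m)
Δp_min = 9.837e-27 kg·m/s

The more precisely we measure position, the greater the momentum disturbance.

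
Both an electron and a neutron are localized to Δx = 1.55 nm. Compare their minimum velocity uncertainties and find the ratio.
The electron has the larger minimum velocity uncertainty, by a ratio of 1838.7.

For both particles, Δp_min = ℏ/(2Δx) = 3.402e-26 kg·m/s (same for both).

The velocity uncertainty is Δv = Δp/m:
- electron: Δv = 3.402e-26 / 9.109e-31 = 3.734e+04 m/s = 37.344 km/s
- neutron: Δv = 3.402e-26 / 1.675e-27 = 2.031e+01 m/s = 20.310 m/s

Ratio: 3.734e+04 / 2.031e+01 = 1838.7

The lighter particle has larger velocity uncertainty because Δv ∝ 1/m.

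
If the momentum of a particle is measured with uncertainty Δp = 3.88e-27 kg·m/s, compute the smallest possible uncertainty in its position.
13.590 nm

Using the Heisenberg uncertainty principle:
ΔxΔp ≥ ℏ/2

The minimum uncertainty in position is:
Δx_min = ℏ/(2Δp)
Δx_min = (1.055e-34 J·s) / (2 × 3.880e-27 kg·m/s)
Δx_min = 1.359e-08 m = 13.590 nm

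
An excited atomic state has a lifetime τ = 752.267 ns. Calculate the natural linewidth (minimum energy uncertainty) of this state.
437.486 peV

Using the energy-time uncertainty principle:
ΔEΔt ≥ ℏ/2

The lifetime τ represents the time uncertainty Δt.
The natural linewidth (minimum energy uncertainty) is:

ΔE = ℏ/(2τ)
ΔE = (1.055e-34 J·s) / (2 × 7.523e-07 s)
ΔE = 7.009e-29 J = 437.486 peV

This natural linewidth limits the precision of spectroscopic measurements.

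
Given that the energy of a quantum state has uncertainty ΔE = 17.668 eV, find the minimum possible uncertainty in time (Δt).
18.627 as

Using the energy-time uncertainty principle:
ΔEΔt ≥ ℏ/2

The minimum uncertainty in time is:
Δt_min = ℏ/(2ΔE)
Δt_min = (1.055e-34 J·s) / (2 × 2.831e-18 J)
Δt_min = 1.863e-17 s = 18.627 as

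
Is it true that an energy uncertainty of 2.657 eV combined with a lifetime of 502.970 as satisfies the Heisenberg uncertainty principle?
Yes, it satisfies the uncertainty relation.

Calculate the product ΔEΔt:
ΔE = 2.657 eV = 4.257e-19 J
ΔEΔt = (4.257e-19 J) × (5.030e-16 s)
ΔEΔt = 2.141e-34 J·s

Compare to the minimum allowed value ℏ/2:
ℏ/2 = 5.273e-35 J·s

Since ΔEΔt = 2.141e-34 J·s ≥ 5.273e-35 J·s = ℏ/2,
this satisfies the uncertainty relation.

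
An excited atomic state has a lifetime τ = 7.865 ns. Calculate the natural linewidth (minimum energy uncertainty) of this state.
41.844 neV

Using the energy-time uncertainty principle:
ΔEΔt ≥ ℏ/2

The lifetime τ represents the time uncertainty Δt.
The natural linewidth (minimum energy uncertainty) is:

ΔE = ℏ/(2τ)
ΔE = (1.055e-34 J·s) / (2 × 7.865e-09 s)
ΔE = 6.704e-27 J = 41.844 neV

This natural linewidth limits the precision of spectroscopic measurements.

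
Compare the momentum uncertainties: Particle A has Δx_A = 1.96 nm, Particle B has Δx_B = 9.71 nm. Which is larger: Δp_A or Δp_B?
Particle A has the larger minimum momentum uncertainty, by a factor of 4.95.

For each particle, the minimum momentum uncertainty is Δp_min = ℏ/(2Δx):

Particle A: Δp_A = ℏ/(2×1.960e-09 m) = 2.690e-26 kg·m/s
Particle B: Δp_B = ℏ/(2×9.710e-09 m) = 5.430e-27 kg·m/s

Ratio: Δp_A/Δp_B = 4.95

Since Δp_min ∝ 1/Δx, the particle with smaller position uncertainty (A) has larger momentum uncertainty.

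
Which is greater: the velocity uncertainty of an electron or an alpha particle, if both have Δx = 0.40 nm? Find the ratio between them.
The electron has the larger minimum velocity uncertainty, by a ratio of 7294.3.

For both particles, Δp_min = ℏ/(2Δx) = 1.318e-25 kg·m/s (same for both).

The velocity uncertainty is Δv = Δp/m:
- electron: Δv = 1.318e-25 / 9.109e-31 = 1.447e+05 m/s = 144.710 km/s
- alpha particle: Δv = 1.318e-25 / 6.645e-27 = 1.984e+01 m/s = 19.839 m/s

Ratio: 1.447e+05 / 1.984e+01 = 7294.3

The lighter particle has larger velocity uncertainty because Δv ∝ 1/m.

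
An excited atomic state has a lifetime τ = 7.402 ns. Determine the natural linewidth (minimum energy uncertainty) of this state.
44.462 neV

Using the energy-time uncertainty principle:
ΔEΔt ≥ ℏ/2

The lifetime τ represents the time uncertainty Δt.
The natural linewidth (minimum energy uncertainty) is:

ΔE = ℏ/(2τ)
ΔE = (1.055e-34 J·s) / (2 × 7.402e-09 s)
ΔE = 7.124e-27 J = 44.462 neV

This natural linewidth limits the precision of spectroscopic measurements.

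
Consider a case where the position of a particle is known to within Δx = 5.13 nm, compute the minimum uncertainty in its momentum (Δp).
1.028 × 10^-26 kg·m/s

Using the Heisenberg uncertainty principle:
ΔxΔp ≥ ℏ/2

The minimum uncertainty in momentum is:
Δp_min = ℏ/(2Δx)
Δp_min = (1.055e-34 J·s) / (2 × 5.130e-09 m)
Δp_min = 1.028e-26 kg·m/s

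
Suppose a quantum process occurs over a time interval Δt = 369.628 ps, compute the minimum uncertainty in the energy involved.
890.371 neV

Using the energy-time uncertainty principle:
ΔEΔt ≥ ℏ/2

The minimum uncertainty in energy is:
ΔE_min = ℏ/(2Δt)
ΔE_min = (1.055e-34 J·s) / (2 × 3.696e-10 s)
ΔE_min = 1.427e-25 J = 890.371 neV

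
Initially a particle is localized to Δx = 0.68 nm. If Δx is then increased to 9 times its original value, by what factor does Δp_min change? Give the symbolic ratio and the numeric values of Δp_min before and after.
Original Δp_min = 7.754 × 10^-26 kg·m/s; new Δp'_min = 8.616 × 10^-27 kg·m/s; ratio Δp'_min/Δp_min = 1/9.

From the uncertainty principle ΔxΔp ≥ ℏ/2, the minimum momentum uncertainty is Δp_min = ℏ/(2Δx).

Original (Δx = 0.68 nm = 6.800e-10 m):
Δp_min = (1.055e-34 J·s)/(2 × 6.800e-10 m) = 7.754e-26 kg·m/s

When Δx → 9Δx:
Δp'_min = ℏ/(2 × 9Δx) = (1/9) × ℏ/(2Δx) = (1/9) × Δp_min
Δp'_min = 1/9 × 7.754e-26 kg·m/s = 8.616e-27 kg·m/s

Since Δp_min ∝ 1/Δx, when Δx is increased to 9 times its original value, Δp_min decreases to 1/9 of its original value.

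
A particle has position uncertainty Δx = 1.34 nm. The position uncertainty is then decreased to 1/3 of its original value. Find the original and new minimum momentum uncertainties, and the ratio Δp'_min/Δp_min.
Original Δp_min = 3.935 × 10^-26 kg·m/s; new Δp'_min = 1.180 × 10^-25 kg·m/s; ratio Δp'_min/Δp_min = 3.

From the uncertainty principle ΔxΔp ≥ ℏ/2, the minimum momentum uncertainty is Δp_min = ℏ/(2Δx).

Original (Δx = 1.34 nm = 1.340e-09 m):
Δp_min = (1.055e-34 J·s)/(2 × 1.340e-09 m) = 3.935e-26 kg·m/s

When Δx → (1/3)Δx:
Δp'_min = ℏ/(2 × (1/3)Δx) = 3 × ℏ/(2Δx) = 3 × Δp_min
Δp'_min = 3 × 3.935e-26 kg·m/s = 1.180e-25 kg·m/s

Since Δp_min ∝ 1/Δx, when Δx is decreased to 1/3 of its original value, Δp_min increases to 3 times its original value.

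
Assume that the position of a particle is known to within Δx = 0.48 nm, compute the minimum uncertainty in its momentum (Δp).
1.099 × 10^-25 kg·m/s

Using the Heisenberg uncertainty principle:
ΔxΔp ≥ ℏ/2

The minimum uncertainty in momentum is:
Δp_min = ℏ/(2Δx)
Δp_min = (1.055e-34 J·s) / (2 × 4.800e-10 m)
Δp_min = 1.099e-25 kg·m/s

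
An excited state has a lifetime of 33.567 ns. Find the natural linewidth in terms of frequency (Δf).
2.371 MHz

Using the energy-time uncertainty principle and E = hf:
ΔEΔt ≥ ℏ/2
hΔf·Δt ≥ ℏ/2

The minimum frequency uncertainty is:
Δf = ℏ/(2hτ) = 1/(4πτ)
Δf = 1/(4π × 3.357e-08 s)
Δf = 2.371e+06 Hz = 2.371 MHz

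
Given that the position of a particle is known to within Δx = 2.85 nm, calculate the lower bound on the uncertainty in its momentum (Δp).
1.850 × 10^-26 kg·m/s

Using the Heisenberg uncertainty principle:
ΔxΔp ≥ ℏ/2

The minimum uncertainty in momentum is:
Δp_min = ℏ/(2Δx)
Δp_min = (1.055e-34 J·s) / (2 × 2.850e-09 m)
Δp_min = 1.850e-26 kg·m/s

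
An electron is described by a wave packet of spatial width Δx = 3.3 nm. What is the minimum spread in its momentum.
1.598 × 10^-26 kg·m/s

For a wave packet, the spatial width Δx and momentum spread Δp are related by the uncertainty principle:
ΔxΔp ≥ ℏ/2

The minimum momentum spread is:
Δp_min = ℏ/(2Δx)
Δp_min = (1.055e-34 J·s) / (2 × 3.300e-09 m)
Δp_min = 1.598e-26 kg·m/s

A wave packet cannot have both a well-defined position and well-defined momentum.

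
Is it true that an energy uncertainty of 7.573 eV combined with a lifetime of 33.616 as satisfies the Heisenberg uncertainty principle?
No, it violates the uncertainty relation.

Calculate the product ΔEΔt:
ΔE = 7.573 eV = 1.213e-18 J
ΔEΔt = (1.213e-18 J) × (3.362e-17 s)
ΔEΔt = 4.079e-35 J·s

Compare to the minimum allowed value ℏ/2:
ℏ/2 = 5.273e-35 J·s

Since ΔEΔt = 4.079e-35 J·s < 5.273e-35 J·s = ℏ/2,
this violates the uncertainty relation.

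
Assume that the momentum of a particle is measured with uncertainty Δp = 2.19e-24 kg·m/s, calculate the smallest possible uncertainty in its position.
24.077 pm

Using the Heisenberg uncertainty principle:
ΔxΔp ≥ ℏ/2

The minimum uncertainty in position is:
Δx_min = ℏ/(2Δp)
Δx_min = (1.055e-34 J·s) / (2 × 2.190e-24 kg·m/s)
Δx_min = 2.408e-11 m = 24.077 pm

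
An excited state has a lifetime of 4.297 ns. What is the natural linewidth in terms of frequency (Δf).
18.519 MHz

Using the energy-time uncertainty principle and E = hf:
ΔEΔt ≥ ℏ/2
hΔf·Δt ≥ ℏ/2

The minimum frequency uncertainty is:
Δf = ℏ/(2hτ) = 1/(4πτ)
Δf = 1/(4π × 4.297e-09 s)
Δf = 1.852e+07 Hz = 18.519 MHz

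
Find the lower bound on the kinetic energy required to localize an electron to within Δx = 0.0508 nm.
3.691 eV

Localizing a particle requires giving it sufficient momentum uncertainty:

1. From uncertainty principle: Δp ≥ ℏ/(2Δx)
   Δp_min = (1.055e-34 J·s) / (2 × 5.080e-11 m)
   Δp_min = 1.038e-24 kg·m/s

2. This momentum uncertainty corresponds to kinetic energy:
   KE ≈ (Δp)²/(2m) = (1.038e-24)²/(2 × 9.109e-31 kg)
   KE = 5.914e-19 J = 3.691 eV

Tighter localization requires more energy.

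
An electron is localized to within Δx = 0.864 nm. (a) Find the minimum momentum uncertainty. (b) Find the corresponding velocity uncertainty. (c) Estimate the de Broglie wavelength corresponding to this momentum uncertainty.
(a) Δp_min = 6.103 × 10^-26 kg·m/s
(b) Δv_min = 66.995 km/s
(c) λ_dB = 10.857 nm

Step-by-step:

(a) From the uncertainty principle:
Δp_min = ℏ/(2Δx) = (1.055e-34 J·s)/(2 × 8.640e-10 m) = 6.103e-26 kg·m/s

(b) The velocity uncertainty:
Δv = Δp/m = (6.103e-26 kg·m/s)/(9.109e-31 kg) = 6.700e+04 m/s = 66.995 km/s

(c) The de Broglie wavelength for this momentum:
λ = h/p = (6.626e-34 J·s)/(6.103e-26 kg·m/s) = 1.086e-08 m = 10.857 nm

Note: The de Broglie wavelength is comparable to the localization size, as expected from wave-particle duality.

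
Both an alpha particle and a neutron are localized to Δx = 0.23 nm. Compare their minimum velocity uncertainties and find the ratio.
The neutron has the larger minimum velocity uncertainty, by a ratio of 4.0.

For both particles, Δp_min = ℏ/(2Δx) = 2.293e-25 kg·m/s (same for both).

The velocity uncertainty is Δv = Δp/m:
- alpha particle: Δv = 2.293e-25 / 6.645e-27 = 3.450e+01 m/s = 34.502 m/s
- neutron: Δv = 2.293e-25 / 1.675e-27 = 1.369e+02 m/s = 136.874 m/s

Ratio: 1.369e+02 / 3.450e+01 = 4.0

The lighter particle has larger velocity uncertainty because Δv ∝ 1/m.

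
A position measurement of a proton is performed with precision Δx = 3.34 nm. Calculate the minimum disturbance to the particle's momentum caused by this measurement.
1.579 × 10^-26 kg·m/s

The uncertainty principle implies that measuring position disturbs momentum:
ΔxΔp ≥ ℏ/2

When we measure position with precision Δx, we necessarily introduce a momentum uncertainty:
Δp ≥ ℏ/(2Δx)
Δp_min = (1.055e-34 J·s) / (2 × 3.340e-09 m)
Δp_min = 1.579e-26 kg·m/s

The more precisely we measure position, the greater the momentum disturbance.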